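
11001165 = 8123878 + 2877287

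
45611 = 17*2683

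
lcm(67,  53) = 3551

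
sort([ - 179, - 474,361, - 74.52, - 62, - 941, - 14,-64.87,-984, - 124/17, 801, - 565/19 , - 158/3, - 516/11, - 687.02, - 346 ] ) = [ - 984,- 941,-687.02, - 474, - 346, - 179,-74.52, - 64.87, - 62 , - 158/3, - 516/11, - 565/19, - 14, - 124/17,361,801] 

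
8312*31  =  257672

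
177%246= 177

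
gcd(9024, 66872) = 8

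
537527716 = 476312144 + 61215572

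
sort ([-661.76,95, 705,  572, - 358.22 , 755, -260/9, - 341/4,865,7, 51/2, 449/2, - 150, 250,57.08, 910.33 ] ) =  [ -661.76, - 358.22,-150,  -  341/4, - 260/9, 7,51/2,57.08, 95, 449/2, 250 , 572,705, 755,  865, 910.33 ] 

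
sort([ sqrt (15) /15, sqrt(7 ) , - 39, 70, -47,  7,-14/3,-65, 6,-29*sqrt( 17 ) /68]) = [ - 65, - 47, - 39, - 14/3,-29  *  sqrt (17) /68, sqrt (15 ) /15, sqrt(7 ) , 6, 7, 70]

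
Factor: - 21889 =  - 7^1*53^1*59^1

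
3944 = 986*4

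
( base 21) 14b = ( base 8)1030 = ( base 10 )536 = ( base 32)GO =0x218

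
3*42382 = 127146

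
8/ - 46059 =-8/46059=- 0.00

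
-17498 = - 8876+-8622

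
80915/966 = 83  +  737/966   =  83.76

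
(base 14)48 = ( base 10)64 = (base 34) 1u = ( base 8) 100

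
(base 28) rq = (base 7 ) 2165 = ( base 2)1100001110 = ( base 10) 782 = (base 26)142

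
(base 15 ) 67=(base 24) 41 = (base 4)1201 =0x61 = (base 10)97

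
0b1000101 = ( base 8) 105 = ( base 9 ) 76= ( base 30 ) 29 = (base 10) 69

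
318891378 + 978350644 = 1297242022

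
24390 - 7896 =16494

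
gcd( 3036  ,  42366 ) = 138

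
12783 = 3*4261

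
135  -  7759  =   - 7624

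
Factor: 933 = 3^1*311^1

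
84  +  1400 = 1484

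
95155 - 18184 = 76971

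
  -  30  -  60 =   -  90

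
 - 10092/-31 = 10092/31=325.55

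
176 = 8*22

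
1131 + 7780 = 8911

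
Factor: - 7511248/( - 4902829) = 2^4 *23^1 * 20411^1*4902829^( - 1) 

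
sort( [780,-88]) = [ - 88,780]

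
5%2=1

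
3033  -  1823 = 1210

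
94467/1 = 94467=94467.00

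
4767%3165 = 1602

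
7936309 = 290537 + 7645772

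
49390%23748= 1894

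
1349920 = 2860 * 472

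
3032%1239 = 554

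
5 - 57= - 52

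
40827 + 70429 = 111256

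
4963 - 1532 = 3431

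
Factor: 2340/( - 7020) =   -  1/3 = - 3^( - 1 ) 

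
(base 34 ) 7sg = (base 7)35262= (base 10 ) 9060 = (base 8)21544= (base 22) ifi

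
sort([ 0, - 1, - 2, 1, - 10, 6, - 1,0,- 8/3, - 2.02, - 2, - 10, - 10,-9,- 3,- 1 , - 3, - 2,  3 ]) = [-10, - 10, - 10 ,-9, - 3, - 3, - 8/3  , - 2.02, - 2, - 2, - 2, - 1,  -  1, - 1,0,0,1, 3,6 ]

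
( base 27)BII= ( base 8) 20513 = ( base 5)233043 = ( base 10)8523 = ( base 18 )1859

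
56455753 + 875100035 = 931555788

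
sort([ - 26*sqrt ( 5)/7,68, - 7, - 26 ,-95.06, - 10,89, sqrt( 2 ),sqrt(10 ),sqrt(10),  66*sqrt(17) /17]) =[ - 95.06, - 26, - 10, - 26*sqrt(5 ) /7, - 7,sqrt(2),sqrt(10),sqrt(10),66  *  sqrt(17)/17 , 68, 89 ] 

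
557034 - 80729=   476305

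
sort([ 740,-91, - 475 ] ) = [-475, - 91, 740]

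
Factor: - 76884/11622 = -86/13 = - 2^1 * 13^(-1 )*43^1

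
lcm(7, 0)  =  0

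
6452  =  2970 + 3482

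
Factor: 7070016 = 2^6*3^1 *23^1*1601^1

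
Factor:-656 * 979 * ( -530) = 340378720 = 2^5*5^1*11^1*41^1 * 53^1*  89^1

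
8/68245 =8/68245 = 0.00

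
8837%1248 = 101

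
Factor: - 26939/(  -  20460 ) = 79/60=2^(- 2)*3^ ( - 1 )*5^ (-1 )*79^1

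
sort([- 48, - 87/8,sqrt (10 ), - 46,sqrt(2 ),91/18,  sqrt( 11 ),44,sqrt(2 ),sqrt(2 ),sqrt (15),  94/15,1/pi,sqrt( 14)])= [-48, - 46,  -  87/8, 1/pi,sqrt( 2), sqrt( 2 ),sqrt( 2 ), sqrt(10 ),  sqrt(11 ),sqrt ( 14 ),sqrt( 15), 91/18,  94/15, 44 ] 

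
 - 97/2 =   -  97/2 = - 48.50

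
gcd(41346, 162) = 18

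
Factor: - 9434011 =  -9434011^1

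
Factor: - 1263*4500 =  - 5683500 = - 2^2 *3^3*5^3*421^1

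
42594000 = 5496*7750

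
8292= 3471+4821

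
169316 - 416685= - 247369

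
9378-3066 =6312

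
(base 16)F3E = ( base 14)15ca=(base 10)3902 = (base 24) 6IE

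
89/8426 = 89/8426 = 0.01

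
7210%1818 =1756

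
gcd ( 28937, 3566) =1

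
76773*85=6525705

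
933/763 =933/763 = 1.22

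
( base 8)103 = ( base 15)47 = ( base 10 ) 67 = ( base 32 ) 23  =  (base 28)2B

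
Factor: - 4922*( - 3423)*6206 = 104558725236  =  2^2*3^1*7^1*23^1*29^1*107^2*163^1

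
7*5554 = 38878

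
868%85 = 18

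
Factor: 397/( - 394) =-2^( - 1 )  *197^( - 1 )*397^1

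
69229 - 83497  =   - 14268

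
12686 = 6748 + 5938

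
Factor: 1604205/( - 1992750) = - 106947/132850 = - 2^( - 1) * 3^3*5^ (-2)*17^1 * 233^1*2657^( - 1)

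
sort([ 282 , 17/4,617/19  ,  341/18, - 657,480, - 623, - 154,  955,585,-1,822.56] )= [ - 657 ,-623, - 154,-1,17/4, 341/18, 617/19 , 282,480,585, 822.56 , 955 ]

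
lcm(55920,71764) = 4305840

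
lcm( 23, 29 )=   667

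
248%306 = 248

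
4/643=4/643 = 0.01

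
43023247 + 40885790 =83909037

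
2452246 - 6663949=-4211703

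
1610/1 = 1610 = 1610.00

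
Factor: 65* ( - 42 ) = - 2730 = - 2^1 * 3^1*5^1*7^1*13^1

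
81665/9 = 81665/9 = 9073.89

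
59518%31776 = 27742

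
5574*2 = 11148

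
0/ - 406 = 0/1 = - 0.00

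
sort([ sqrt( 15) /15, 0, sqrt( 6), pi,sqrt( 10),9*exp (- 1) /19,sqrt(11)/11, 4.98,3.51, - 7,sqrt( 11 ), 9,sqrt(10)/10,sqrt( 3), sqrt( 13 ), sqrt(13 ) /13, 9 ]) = [ - 7,0 , 9*exp( - 1)/19, sqrt(15 ) /15, sqrt( 13)/13, sqrt( 11)/11 , sqrt( 10)/10,sqrt( 3),sqrt( 6 ),pi,sqrt( 10), sqrt( 11),  3.51,sqrt( 13 ), 4.98,9,9]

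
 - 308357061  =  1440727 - 309797788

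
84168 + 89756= 173924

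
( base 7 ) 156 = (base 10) 90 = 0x5a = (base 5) 330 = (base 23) 3l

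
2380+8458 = 10838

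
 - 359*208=-74672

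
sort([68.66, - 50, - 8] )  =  [ - 50, - 8,68.66]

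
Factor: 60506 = 2^1*30253^1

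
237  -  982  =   - 745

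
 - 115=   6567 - 6682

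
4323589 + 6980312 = 11303901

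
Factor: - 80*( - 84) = 2^6*3^1*5^1*7^1=6720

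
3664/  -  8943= - 1 + 5279/8943= - 0.41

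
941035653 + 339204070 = 1280239723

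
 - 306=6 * ( - 51)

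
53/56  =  53/56 = 0.95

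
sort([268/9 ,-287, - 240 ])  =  [  -  287, - 240 , 268/9 ] 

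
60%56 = 4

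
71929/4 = 17982+1/4 = 17982.25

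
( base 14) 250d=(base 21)eed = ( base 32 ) 6ah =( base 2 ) 1100101010001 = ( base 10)6481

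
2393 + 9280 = 11673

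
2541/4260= 847/1420 = 0.60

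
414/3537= 46/393 = 0.12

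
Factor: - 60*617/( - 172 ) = 9255/43  =  3^1*5^1*43^( - 1)*617^1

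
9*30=270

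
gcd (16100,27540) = 20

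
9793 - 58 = 9735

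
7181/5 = 7181/5 =1436.20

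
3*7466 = 22398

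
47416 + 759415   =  806831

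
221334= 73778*3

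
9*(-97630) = -878670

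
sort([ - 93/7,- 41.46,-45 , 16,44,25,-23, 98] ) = [-45,-41.46,-23 ,-93/7,16, 25 , 44,  98]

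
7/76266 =7/76266= 0.00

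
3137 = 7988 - 4851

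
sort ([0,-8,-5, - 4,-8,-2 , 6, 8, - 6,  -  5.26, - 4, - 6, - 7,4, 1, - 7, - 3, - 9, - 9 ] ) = [-9,-9, -8, - 8, - 7 , - 7,-6,-6,  -  5.26, - 5, - 4, - 4, - 3, - 2,0  ,  1,4, 6,8 ]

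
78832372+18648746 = 97481118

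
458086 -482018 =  - 23932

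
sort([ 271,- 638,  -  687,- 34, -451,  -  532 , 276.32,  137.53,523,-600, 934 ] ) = [  -  687, - 638,-600, - 532, - 451,  -  34, 137.53, 271, 276.32, 523, 934]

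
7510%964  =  762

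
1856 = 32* 58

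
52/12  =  4 + 1/3=4.33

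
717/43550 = 717/43550  =  0.02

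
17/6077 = 17/6077=0.00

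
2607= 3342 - 735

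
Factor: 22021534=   2^1*23^1*478729^1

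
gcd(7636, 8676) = 4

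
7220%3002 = 1216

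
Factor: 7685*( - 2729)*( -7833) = 164276535045 = 3^1*5^1*7^1*29^1*53^1 * 373^1*2729^1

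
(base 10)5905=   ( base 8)13421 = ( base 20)EF5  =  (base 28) 7ep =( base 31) 64f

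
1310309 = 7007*187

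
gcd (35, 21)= 7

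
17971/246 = 73 + 13/246= 73.05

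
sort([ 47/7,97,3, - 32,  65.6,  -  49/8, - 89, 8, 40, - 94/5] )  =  [ - 89, - 32,- 94/5, - 49/8, 3, 47/7,8 , 40,65.6 , 97]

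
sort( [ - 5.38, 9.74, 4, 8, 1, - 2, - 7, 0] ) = [ - 7,-5.38,- 2,0,1, 4 , 8, 9.74 ] 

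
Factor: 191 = 191^1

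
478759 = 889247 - 410488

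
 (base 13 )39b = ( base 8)1173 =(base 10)635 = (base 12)44b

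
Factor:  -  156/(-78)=2^1 =2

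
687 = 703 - 16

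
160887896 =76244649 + 84643247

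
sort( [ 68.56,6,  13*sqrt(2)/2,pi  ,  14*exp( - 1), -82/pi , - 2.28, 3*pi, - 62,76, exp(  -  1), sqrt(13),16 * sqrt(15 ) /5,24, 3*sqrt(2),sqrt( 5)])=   [ - 62, - 82/pi, - 2.28,exp ( - 1 ), sqrt(5 ),pi , sqrt( 13),3  *sqrt(2),14*exp( - 1), 6,13*sqrt(2)/2, 3*pi, 16*sqrt(15)/5, 24,  68.56,76 ] 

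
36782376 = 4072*9033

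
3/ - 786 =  - 1/262 = - 0.00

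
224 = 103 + 121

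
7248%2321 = 285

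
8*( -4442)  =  -35536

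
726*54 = 39204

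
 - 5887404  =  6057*( - 972) 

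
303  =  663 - 360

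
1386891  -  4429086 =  - 3042195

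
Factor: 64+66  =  130 =2^1*5^1 * 13^1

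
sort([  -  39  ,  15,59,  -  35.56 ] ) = [ - 39, - 35.56, 15, 59]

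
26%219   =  26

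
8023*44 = 353012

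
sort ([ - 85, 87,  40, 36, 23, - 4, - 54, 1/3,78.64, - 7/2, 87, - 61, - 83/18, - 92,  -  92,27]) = [ - 92, - 92, - 85, - 61,-54, - 83/18, - 4, - 7/2, 1/3,  23 , 27,36, 40, 78.64, 87, 87 ]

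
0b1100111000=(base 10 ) 824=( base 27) 13E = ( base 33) OW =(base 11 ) 68A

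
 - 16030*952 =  - 15260560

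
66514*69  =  4589466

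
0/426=0 = 0.00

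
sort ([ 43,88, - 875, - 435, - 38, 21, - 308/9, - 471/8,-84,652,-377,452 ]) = [-875, - 435, - 377, - 84, - 471/8, - 38, - 308/9, 21,43 , 88,  452, 652]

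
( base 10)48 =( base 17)2E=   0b110000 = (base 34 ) 1E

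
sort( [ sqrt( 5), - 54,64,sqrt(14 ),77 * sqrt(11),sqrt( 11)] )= [ - 54,sqrt( 5),sqrt(11 ), sqrt(14), 64,77*  sqrt(11 ) ] 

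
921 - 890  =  31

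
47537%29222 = 18315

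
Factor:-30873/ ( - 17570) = 123/70 = 2^( - 1)*3^1*5^( - 1)*7^( - 1)*41^1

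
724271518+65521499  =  789793017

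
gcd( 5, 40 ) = 5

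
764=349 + 415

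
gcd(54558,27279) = 27279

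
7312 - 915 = 6397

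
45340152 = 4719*9608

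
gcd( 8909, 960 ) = 1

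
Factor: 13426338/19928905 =2^1*  3^1 * 5^ ( - 1 )*37^1*197^1 * 12983^( - 1 )= 43734/64915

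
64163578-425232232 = -361068654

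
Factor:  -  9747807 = - 3^1 * 107^1*30367^1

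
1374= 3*458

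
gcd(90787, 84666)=1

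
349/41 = 8 + 21/41 = 8.51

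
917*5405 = 4956385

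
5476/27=5476/27 = 202.81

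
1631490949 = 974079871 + 657411078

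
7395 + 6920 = 14315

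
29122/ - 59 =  - 494  +  24/59 = -493.59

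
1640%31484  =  1640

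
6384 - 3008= 3376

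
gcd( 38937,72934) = 1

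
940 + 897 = 1837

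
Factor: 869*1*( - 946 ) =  - 822074 = - 2^1*11^2*43^1*79^1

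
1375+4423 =5798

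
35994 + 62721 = 98715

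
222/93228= 37/15538=0.00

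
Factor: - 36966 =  - 2^1 * 3^1* 61^1*101^1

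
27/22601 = 27/22601= 0.00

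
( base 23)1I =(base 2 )101001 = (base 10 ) 41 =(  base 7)56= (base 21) 1K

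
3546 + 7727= 11273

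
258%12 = 6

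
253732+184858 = 438590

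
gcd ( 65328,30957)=3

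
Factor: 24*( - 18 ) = - 2^4*3^3= - 432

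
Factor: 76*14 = 1064 = 2^3*7^1*19^1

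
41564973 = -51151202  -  -92716175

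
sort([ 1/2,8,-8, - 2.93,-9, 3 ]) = [ - 9,-8,-2.93,1/2,3, 8 ] 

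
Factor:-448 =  - 2^6 * 7^1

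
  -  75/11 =-75/11=- 6.82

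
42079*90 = 3787110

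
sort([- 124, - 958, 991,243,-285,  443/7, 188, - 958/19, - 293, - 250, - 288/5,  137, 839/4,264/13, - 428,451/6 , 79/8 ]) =[ -958, - 428, - 293,  -  285, - 250, - 124, - 288/5,- 958/19, 79/8 , 264/13 , 443/7 , 451/6,  137, 188, 839/4, 243,  991 ] 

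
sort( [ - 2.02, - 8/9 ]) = [-2.02,- 8/9]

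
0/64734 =0 = 0.00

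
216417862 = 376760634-160342772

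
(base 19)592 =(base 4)132322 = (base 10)1978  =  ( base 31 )21P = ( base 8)3672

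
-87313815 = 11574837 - 98888652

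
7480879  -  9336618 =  - 1855739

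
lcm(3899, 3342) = 23394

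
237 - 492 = -255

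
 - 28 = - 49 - -21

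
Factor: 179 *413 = 7^1 * 59^1 * 179^1 = 73927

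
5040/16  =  315 =315.00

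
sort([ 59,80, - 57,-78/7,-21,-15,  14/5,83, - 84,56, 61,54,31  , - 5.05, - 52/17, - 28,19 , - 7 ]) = [ - 84,  -  57, - 28, - 21, - 15, - 78/7, - 7 ,- 5.05, - 52/17, 14/5, 19, 31,54, 56,59,61, 80,83 ]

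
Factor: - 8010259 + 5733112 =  - 3^1*433^1*1753^1 =- 2277147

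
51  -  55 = -4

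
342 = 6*57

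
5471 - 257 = 5214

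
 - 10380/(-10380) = 1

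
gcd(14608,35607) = 913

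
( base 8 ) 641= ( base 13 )261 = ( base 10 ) 417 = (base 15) 1CC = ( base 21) ji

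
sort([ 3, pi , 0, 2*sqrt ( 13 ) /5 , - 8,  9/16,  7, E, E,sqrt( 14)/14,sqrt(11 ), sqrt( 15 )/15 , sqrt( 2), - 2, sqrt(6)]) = [ - 8, - 2, 0, sqrt( 15)/15,  sqrt(14)/14, 9/16,sqrt(2), 2*sqrt(13 )/5,sqrt( 6), E , E, 3, pi,sqrt(11), 7]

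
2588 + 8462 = 11050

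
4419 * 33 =145827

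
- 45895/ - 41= 45895/41=1119.39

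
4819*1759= 8476621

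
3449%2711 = 738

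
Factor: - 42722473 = - 42722473^1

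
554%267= 20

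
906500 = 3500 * 259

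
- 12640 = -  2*6320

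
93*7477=695361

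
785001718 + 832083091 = 1617084809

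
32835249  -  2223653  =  30611596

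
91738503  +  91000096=182738599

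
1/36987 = 1/36987 = 0.00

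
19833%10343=9490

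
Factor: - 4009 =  - 19^1*211^1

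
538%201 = 136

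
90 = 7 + 83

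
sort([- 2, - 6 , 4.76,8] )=[-6, -2,4.76,8]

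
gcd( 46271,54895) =1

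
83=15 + 68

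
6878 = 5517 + 1361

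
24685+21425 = 46110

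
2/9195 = 2/9195=0.00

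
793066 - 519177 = 273889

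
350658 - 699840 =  -349182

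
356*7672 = 2731232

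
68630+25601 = 94231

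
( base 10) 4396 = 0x112C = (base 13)2002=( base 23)873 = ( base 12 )2664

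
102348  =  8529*12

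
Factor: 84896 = 2^5*7^1*379^1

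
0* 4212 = 0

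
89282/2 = 44641  =  44641.00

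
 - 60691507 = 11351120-72042627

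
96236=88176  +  8060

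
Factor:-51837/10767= - 467/97  =  - 97^( - 1 )*467^1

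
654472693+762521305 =1416993998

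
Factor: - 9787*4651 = -4651^1*9787^1 = - 45519337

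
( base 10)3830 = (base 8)7366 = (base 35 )34F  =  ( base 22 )7K2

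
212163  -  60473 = 151690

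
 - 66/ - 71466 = 11/11911  =  0.00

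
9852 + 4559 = 14411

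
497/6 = 497/6= 82.83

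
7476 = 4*1869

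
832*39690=33022080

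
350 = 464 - 114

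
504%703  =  504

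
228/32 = 7 + 1/8=7.12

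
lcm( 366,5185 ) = 31110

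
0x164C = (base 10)5708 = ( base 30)6A8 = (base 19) FF8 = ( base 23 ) ai4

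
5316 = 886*6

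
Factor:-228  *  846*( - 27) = 2^3*3^6*19^1*47^1 = 5207976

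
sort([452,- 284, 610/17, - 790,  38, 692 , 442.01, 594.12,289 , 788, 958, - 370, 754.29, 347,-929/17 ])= [ - 790, - 370, - 284, - 929/17,610/17, 38,289, 347, 442.01 , 452,594.12,  692,754.29, 788,958]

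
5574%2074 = 1426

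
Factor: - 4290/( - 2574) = 3^( - 1)*5^1 = 5/3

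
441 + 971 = 1412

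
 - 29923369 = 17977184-47900553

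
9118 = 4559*2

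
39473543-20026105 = 19447438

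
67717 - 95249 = -27532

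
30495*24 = 731880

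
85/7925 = 17/1585 = 0.01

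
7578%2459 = 201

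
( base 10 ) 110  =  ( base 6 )302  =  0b1101110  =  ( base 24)4e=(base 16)6e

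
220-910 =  - 690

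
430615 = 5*86123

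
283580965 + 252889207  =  536470172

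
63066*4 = 252264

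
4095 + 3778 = 7873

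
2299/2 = 2299/2 =1149.50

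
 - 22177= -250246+228069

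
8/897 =8/897 = 0.01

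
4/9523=4/9523= 0.00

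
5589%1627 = 708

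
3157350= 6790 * 465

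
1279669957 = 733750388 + 545919569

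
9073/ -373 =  - 25 + 252/373   =  -  24.32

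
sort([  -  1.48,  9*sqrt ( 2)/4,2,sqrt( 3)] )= [ - 1.48, sqrt(3),2,9*sqrt(2) /4] 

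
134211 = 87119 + 47092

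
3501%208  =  173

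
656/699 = 656/699 = 0.94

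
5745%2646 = 453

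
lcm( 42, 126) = 126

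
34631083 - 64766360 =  - 30135277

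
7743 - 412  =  7331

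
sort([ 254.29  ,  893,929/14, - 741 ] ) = [ - 741,929/14,254.29,893 ] 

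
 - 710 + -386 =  - 1096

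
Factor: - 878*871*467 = - 2^1*13^1  *  67^1*439^1*467^1 = - 357132646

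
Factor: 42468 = 2^2*3^1*3539^1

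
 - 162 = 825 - 987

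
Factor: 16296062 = 2^1 * 71^1*114761^1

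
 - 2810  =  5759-8569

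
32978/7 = 4711+1/7 = 4711.14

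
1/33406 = 1/33406 = 0.00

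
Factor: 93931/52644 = 2291/1284=2^(-2 ) * 3^( - 1 )*29^1*79^1*107^( - 1 )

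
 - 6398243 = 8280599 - 14678842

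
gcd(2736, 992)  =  16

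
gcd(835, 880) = 5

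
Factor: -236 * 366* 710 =- 61326960 = -  2^4*3^1* 5^1*59^1*61^1*71^1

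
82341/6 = 13723 + 1/2 =13723.50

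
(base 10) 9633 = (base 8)22641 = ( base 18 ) 1bd3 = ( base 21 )10hf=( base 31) a0n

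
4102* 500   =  2051000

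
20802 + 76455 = 97257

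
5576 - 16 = 5560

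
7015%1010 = 955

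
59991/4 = 14997 + 3/4 = 14997.75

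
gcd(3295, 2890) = 5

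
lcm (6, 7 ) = 42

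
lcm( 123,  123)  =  123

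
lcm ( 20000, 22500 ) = 180000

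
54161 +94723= 148884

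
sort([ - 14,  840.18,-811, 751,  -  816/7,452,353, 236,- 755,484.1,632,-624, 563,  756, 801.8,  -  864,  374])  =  [-864, -811, - 755, - 624,-816/7,-14 , 236, 353,374, 452, 484.1, 563, 632 , 751,756, 801.8,  840.18]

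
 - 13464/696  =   - 20 + 19/29= - 19.34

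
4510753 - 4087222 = 423531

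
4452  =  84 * 53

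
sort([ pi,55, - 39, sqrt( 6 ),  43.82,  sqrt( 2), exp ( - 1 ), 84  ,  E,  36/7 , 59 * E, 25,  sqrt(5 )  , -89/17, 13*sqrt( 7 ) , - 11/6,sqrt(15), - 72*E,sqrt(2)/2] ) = [ - 72*E , - 39,-89/17, - 11/6,exp( - 1) , sqrt(2)/2,sqrt ( 2),sqrt( 5 ),sqrt( 6), E, pi, sqrt( 15 ), 36/7,25, 13*sqrt(7 ),43.82,55, 84,59*E] 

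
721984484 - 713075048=8909436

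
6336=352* 18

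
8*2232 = 17856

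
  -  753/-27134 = 753/27134  =  0.03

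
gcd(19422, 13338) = 234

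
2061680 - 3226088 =-1164408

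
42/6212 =21/3106 = 0.01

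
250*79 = 19750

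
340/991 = 340/991 = 0.34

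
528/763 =528/763 = 0.69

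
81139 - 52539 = 28600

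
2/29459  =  2/29459 = 0.00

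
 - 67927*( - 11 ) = 747197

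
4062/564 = 7 + 19/94 = 7.20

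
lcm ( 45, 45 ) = 45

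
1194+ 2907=4101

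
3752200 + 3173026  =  6925226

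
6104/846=3052/423 = 7.22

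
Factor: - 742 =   -  2^1*7^1*53^1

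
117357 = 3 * 39119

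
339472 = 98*3464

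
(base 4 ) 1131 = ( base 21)49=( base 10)93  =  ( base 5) 333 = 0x5d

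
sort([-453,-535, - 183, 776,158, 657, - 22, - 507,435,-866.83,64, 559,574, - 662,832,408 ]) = [-866.83,-662, - 535, - 507, - 453 , - 183, - 22,64,158,408, 435,559,574, 657,776 , 832 ] 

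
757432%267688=222056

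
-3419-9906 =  - 13325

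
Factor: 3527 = 3527^1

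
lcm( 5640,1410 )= 5640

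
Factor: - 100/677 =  - 2^2* 5^2 * 677^(  -  1)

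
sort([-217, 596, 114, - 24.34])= [ - 217,  -  24.34,114,596]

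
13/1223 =13/1223 = 0.01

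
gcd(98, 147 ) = 49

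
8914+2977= 11891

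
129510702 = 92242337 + 37268365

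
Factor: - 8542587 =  - 3^1*2847529^1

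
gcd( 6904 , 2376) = 8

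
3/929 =3/929 = 0.00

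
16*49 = 784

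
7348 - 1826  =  5522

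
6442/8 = 3221/4  =  805.25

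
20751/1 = 20751 = 20751.00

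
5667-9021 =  - 3354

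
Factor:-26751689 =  -941^1*28429^1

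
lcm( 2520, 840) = 2520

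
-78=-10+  - 68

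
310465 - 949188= - 638723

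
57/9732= 19/3244 = 0.01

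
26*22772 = 592072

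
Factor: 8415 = 3^2*5^1*11^1*17^1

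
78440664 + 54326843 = 132767507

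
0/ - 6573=0/1 = - 0.00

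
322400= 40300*8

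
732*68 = 49776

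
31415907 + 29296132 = 60712039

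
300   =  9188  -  8888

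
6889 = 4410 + 2479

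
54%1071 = 54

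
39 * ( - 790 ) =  - 30810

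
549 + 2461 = 3010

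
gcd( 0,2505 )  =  2505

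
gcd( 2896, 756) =4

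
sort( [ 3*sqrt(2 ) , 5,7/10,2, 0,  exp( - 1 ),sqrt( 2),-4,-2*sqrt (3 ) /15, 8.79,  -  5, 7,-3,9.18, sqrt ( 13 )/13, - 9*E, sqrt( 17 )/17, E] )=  [ - 9*E, - 5, -4, - 3, - 2*sqrt ( 3 )/15,0 , sqrt(17 ) /17,sqrt( 13)/13,exp( - 1),  7/10, sqrt (2 ),2 , E,3*sqrt( 2),  5,7, 8.79,9.18] 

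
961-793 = 168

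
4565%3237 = 1328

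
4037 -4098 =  - 61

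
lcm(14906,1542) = 44718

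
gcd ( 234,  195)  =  39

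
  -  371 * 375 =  - 139125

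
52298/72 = 726 + 13/36 =726.36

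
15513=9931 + 5582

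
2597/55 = 47+12/55=47.22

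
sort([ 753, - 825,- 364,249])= [-825,-364 , 249, 753 ] 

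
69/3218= 69/3218 = 0.02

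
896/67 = 896/67 = 13.37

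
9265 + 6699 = 15964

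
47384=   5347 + 42037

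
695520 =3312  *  210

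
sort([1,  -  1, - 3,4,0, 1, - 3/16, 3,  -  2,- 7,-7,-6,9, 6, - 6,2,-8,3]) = [ - 8,  -  7 , - 7 ,  -  6, - 6, - 3, - 2, - 1, - 3/16,0,1, 1 , 2,3,  3, 4 , 6, 9] 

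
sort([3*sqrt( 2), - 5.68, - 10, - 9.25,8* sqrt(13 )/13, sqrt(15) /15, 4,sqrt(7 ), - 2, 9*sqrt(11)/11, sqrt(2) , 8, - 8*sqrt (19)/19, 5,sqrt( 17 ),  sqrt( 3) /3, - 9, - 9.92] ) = [ - 10, - 9.92 , - 9.25, - 9, - 5.68, - 2, - 8 * sqrt(19) /19, sqrt(15)/15, sqrt(3)/3, sqrt(2), 8*sqrt (13)/13, sqrt( 7), 9 * sqrt(11 ) /11,4, sqrt( 17) , 3*sqrt( 2 ), 5, 8]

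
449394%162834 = 123726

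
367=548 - 181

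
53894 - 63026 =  - 9132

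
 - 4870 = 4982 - 9852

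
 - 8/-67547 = 8/67547= 0.00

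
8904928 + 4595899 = 13500827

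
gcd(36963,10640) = 1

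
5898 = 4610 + 1288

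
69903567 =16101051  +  53802516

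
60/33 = 20/11 = 1.82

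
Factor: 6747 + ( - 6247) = 500 = 2^2 * 5^3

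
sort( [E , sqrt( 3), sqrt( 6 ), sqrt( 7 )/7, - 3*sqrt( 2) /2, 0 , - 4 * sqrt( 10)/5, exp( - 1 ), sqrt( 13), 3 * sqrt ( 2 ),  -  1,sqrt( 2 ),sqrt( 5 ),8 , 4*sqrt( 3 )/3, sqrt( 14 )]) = [ - 4 * sqrt(10)/5, - 3*sqrt( 2)/2, -1, 0,exp( - 1),sqrt( 7)/7,sqrt(2), sqrt( 3),sqrt(5), 4 * sqrt ( 3)/3,sqrt( 6 ), E, sqrt (13 ), sqrt (14),3*sqrt( 2 ),8] 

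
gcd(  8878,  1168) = 2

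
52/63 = 52/63 =0.83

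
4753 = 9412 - 4659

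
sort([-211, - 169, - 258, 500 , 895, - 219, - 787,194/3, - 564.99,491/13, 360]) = [ -787,-564.99, -258, -219, - 211,-169,491/13, 194/3, 360, 500, 895]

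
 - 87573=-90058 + 2485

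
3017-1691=1326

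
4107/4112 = 4107/4112 =1.00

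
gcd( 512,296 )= 8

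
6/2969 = 6/2969 = 0.00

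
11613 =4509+7104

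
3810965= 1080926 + 2730039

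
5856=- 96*( - 61 )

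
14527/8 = 1815 + 7/8 = 1815.88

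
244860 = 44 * 5565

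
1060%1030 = 30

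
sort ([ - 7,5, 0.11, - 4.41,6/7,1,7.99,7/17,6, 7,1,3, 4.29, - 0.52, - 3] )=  [ - 7, - 4.41, - 3,-0.52, 0.11,7/17, 6/7,  1,1, 3,4.29 , 5, 6,  7,7.99]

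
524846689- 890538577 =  -365691888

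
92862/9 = 10318 = 10318.00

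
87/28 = 3 + 3/28 = 3.11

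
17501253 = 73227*239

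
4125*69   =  284625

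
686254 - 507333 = 178921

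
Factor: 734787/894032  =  2^ (  -  4 ) * 3^2* 19^1*71^( - 1)*787^( - 1)*4297^1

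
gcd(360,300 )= 60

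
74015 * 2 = 148030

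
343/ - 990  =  -1 + 647/990 = - 0.35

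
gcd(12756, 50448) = 12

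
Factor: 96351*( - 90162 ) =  - 2^1 * 3^3 * 5009^1 *32117^1 = - 8687198862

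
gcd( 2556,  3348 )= 36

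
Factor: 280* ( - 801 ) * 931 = - 2^3* 3^2*5^1* 7^3*19^1*89^1= - 208804680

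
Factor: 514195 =5^1*11^1*9349^1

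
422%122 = 56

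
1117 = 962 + 155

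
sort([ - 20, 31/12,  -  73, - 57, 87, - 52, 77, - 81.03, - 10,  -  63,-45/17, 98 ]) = [ - 81.03, - 73, - 63,- 57, - 52, - 20,-10,-45/17,  31/12, 77, 87, 98] 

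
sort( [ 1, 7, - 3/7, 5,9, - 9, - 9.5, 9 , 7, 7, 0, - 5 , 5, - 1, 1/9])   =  [ - 9.5,  -  9, - 5,- 1, - 3/7, 0, 1/9, 1, 5,  5, 7, 7, 7  ,  9, 9 ]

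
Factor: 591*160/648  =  3940/27 =2^2* 3^(-3 )*5^1 * 197^1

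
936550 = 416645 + 519905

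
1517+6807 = 8324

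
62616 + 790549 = 853165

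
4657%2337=2320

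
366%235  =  131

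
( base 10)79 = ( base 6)211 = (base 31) 2h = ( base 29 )2L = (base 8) 117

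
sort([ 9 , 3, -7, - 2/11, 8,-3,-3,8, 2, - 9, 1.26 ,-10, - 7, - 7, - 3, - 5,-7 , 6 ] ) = [-10, - 9,-7,-7, - 7 , - 7, - 5,-3,-3, - 3, - 2/11,1.26,2,3, 6,8, 8, 9]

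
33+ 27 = 60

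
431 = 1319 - 888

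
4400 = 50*88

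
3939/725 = 5+314/725 = 5.43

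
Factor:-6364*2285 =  - 14541740 = - 2^2*5^1*37^1*43^1*457^1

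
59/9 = 59/9 = 6.56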